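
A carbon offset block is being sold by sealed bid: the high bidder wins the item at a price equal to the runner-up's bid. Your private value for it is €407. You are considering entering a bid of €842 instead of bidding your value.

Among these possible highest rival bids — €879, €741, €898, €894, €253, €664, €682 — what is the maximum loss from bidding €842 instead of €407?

€879: same outcome either way → loss €0.
€741: truthful gives €0, deviation gives −€334 → loss €334.
€898: same outcome either way → loss €0.
€894: same outcome either way → loss €0.
€253: same outcome either way → loss €0.
€664: truthful gives €0, deviation gives −€257 → loss €257.
€682: truthful gives €0, deviation gives −€275 → loss €275.
Maximum loss: €334.

€334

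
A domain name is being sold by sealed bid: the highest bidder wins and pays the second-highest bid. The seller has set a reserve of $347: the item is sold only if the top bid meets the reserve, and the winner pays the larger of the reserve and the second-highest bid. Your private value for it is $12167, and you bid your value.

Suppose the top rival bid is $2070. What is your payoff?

Your bid $12167 is the highest and exceeds the reserve.
Price = max(second-highest bid, reserve) = max($2070, $347) = $2070.
Payoff = $12167 − $2070 = $10097.

$10097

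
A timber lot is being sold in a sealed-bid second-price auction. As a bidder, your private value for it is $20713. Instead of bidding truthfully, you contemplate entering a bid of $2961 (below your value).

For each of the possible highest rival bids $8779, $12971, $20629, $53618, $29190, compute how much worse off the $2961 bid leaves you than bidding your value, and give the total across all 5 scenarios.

The deviation costs you only when the competing bid falls strictly between $2961 and $20713; elsewhere both bids give the same outcome.
$8779: truthful payoff $11934, deviation payoff $0 → loss $11934.
$12971: truthful payoff $7742, deviation payoff $0 → loss $7742.
$20629: truthful payoff $84, deviation payoff $0 → loss $84.
$53618: outcomes coincide → loss $0.
$29190: outcomes coincide → loss $0.
Total loss = $11934 + $7742 + $84 = $19760.

$19760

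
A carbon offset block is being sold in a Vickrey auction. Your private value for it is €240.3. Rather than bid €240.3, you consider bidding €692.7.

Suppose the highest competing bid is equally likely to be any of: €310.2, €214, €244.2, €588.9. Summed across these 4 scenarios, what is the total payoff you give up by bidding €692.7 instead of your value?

The deviation costs you only when the competing bid falls strictly between €240.3 and €692.7; elsewhere both bids give the same outcome.
€310.2: truthful payoff €0, deviation payoff −€69.9 → loss €69.9.
€214: outcomes coincide → loss €0.
€244.2: truthful payoff €0, deviation payoff −€3.9 → loss €3.9.
€588.9: truthful payoff €0, deviation payoff −€348.6 → loss €348.6.
Total loss = €69.9 + €3.9 + €348.6 = €422.4.

€422.4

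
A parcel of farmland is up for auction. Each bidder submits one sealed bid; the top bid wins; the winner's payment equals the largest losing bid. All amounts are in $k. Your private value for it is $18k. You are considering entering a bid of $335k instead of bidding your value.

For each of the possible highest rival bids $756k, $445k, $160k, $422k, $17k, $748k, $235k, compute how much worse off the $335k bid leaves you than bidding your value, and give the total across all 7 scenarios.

The deviation costs you only when the competing bid falls strictly between $18k and $335k; elsewhere both bids give the same outcome.
$756k: outcomes coincide → loss $0k.
$445k: outcomes coincide → loss $0k.
$160k: truthful payoff $0k, deviation payoff −$142k → loss $142k.
$422k: outcomes coincide → loss $0k.
$17k: outcomes coincide → loss $0k.
$748k: outcomes coincide → loss $0k.
$235k: truthful payoff $0k, deviation payoff −$217k → loss $217k.
Total loss = $142k + $217k = $359k.

$359k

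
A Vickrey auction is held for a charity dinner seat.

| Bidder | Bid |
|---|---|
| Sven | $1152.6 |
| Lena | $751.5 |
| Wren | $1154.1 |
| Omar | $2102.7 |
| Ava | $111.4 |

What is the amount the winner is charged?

Highest bid: Omar at $2102.7, so Omar wins.
Second-highest bid: Wren at $1154.1 — that is the price the winner pays.

$1154.1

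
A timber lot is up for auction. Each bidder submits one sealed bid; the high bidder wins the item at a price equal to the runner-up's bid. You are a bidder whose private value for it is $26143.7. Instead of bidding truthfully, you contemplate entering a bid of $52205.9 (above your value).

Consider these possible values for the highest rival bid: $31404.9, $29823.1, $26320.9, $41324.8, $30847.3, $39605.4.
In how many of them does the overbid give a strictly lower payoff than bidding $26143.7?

6

The deviation hurts exactly when the highest competing bid lies strictly between $26143.7 and $52205.9 — overbidding then wins at a price above your value.
$31404.9: inside the interval → strictly worse (loss $5261.2).
$29823.1: inside the interval → strictly worse (loss $3679.4).
$26320.9: inside the interval → strictly worse (loss $177.2).
$41324.8: inside the interval → strictly worse (loss $15181.1).
$30847.3: inside the interval → strictly worse (loss $4703.6).
$39605.4: inside the interval → strictly worse (loss $13461.7).
Count: 6.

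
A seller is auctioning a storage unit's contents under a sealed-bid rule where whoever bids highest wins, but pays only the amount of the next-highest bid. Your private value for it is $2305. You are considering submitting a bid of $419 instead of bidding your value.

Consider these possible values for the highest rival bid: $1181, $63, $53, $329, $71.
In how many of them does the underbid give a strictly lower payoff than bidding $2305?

1

The deviation hurts exactly when the highest competing bid lies strictly between $419 and $2305 — underbidding then forfeits a profitable win.
$1181: inside the interval → strictly worse (loss $1124).
$63: below both → same outcome either way.
$53: below both → same outcome either way.
$329: below both → same outcome either way.
$71: below both → same outcome either way.
Count: 1.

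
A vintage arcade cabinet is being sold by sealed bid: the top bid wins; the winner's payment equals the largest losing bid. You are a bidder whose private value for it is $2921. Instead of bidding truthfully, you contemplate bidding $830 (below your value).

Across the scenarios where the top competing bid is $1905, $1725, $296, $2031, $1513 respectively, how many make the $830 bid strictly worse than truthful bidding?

4

The deviation hurts exactly when the highest competing bid lies strictly between $830 and $2921 — underbidding then forfeits a profitable win.
$1905: inside the interval → strictly worse (loss $1016).
$1725: inside the interval → strictly worse (loss $1196).
$296: below both → same outcome either way.
$2031: inside the interval → strictly worse (loss $890).
$1513: inside the interval → strictly worse (loss $1408).
Count: 4.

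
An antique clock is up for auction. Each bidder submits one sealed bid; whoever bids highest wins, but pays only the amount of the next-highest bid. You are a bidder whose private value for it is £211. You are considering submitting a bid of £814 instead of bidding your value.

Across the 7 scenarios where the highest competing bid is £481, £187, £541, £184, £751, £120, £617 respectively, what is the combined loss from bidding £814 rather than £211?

The deviation costs you only when the competing bid falls strictly between £211 and £814; elsewhere both bids give the same outcome.
£481: truthful payoff £0, deviation payoff −£270 → loss £270.
£187: outcomes coincide → loss £0.
£541: truthful payoff £0, deviation payoff −£330 → loss £330.
£184: outcomes coincide → loss £0.
£751: truthful payoff £0, deviation payoff −£540 → loss £540.
£120: outcomes coincide → loss £0.
£617: truthful payoff £0, deviation payoff −£406 → loss £406.
Total loss = £270 + £330 + £540 + £406 = £1546.

£1546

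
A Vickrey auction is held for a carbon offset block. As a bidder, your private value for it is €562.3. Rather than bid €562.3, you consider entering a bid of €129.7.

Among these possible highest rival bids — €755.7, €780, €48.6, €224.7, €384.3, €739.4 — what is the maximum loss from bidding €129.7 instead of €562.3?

€755.7: same outcome either way → loss €0.
€780: same outcome either way → loss €0.
€48.6: same outcome either way → loss €0.
€224.7: truthful gives €337.6, deviation gives €0 → loss €337.6.
€384.3: truthful gives €178, deviation gives €0 → loss €178.
€739.4: same outcome either way → loss €0.
Maximum loss: €337.6.

€337.6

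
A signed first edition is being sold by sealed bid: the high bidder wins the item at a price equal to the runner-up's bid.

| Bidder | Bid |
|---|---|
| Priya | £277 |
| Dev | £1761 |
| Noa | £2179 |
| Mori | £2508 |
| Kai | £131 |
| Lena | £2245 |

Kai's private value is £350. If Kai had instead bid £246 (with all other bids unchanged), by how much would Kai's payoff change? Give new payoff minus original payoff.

The highest bid among the other bidders is £2508; Kai's bid doesn't change that.
Original bid £131: Kai is not highest (top rival bid is £2508); payoff £0.
Alternative bid £246: Kai is not highest (top rival bid is £2508); payoff £0.
Change in payoff = £0 − (£0) = £0.

£0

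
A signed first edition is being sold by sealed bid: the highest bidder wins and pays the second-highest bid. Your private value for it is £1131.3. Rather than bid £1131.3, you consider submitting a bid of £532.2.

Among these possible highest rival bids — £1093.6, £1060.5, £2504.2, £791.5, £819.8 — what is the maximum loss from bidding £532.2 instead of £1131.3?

£1093.6: truthful gives £37.7, deviation gives £0 → loss £37.7.
£1060.5: truthful gives £70.8, deviation gives £0 → loss £70.8.
£2504.2: same outcome either way → loss £0.
£791.5: truthful gives £339.8, deviation gives £0 → loss £339.8.
£819.8: truthful gives £311.5, deviation gives £0 → loss £311.5.
Maximum loss: £339.8.

£339.8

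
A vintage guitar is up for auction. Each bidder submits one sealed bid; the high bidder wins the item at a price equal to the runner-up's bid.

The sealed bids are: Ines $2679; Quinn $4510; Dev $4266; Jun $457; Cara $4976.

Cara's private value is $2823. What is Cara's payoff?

−$1687

Highest bid: Cara at $4976, so Cara wins.
Second-highest bid: Quinn at $4510 — that is the price the winner pays.
Cara's payoff = value − price = $2823 − $4510 = −$1687.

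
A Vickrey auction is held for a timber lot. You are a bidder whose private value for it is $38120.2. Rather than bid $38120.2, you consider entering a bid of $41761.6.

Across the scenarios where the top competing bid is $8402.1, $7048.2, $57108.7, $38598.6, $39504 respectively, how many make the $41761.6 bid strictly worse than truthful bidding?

The deviation hurts exactly when the highest competing bid lies strictly between $38120.2 and $41761.6 — overbidding then wins at a price above your value.
$8402.1: below both → same outcome either way.
$7048.2: below both → same outcome either way.
$57108.7: above both → same outcome either way.
$38598.6: inside the interval → strictly worse (loss $478.4).
$39504: inside the interval → strictly worse (loss $1383.8).
Count: 2.

2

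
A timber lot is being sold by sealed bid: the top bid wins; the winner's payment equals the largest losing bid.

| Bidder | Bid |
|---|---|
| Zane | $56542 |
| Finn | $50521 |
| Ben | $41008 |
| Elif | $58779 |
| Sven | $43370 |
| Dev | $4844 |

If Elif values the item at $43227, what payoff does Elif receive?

Highest bid: Elif at $58779, so Elif wins.
Second-highest bid: Zane at $56542 — that is the price the winner pays.
Elif's payoff = value − price = $43227 − $56542 = −$13315.

−$13315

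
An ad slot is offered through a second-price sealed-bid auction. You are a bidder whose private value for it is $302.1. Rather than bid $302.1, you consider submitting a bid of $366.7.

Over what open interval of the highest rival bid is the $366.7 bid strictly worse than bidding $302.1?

($302.1, $366.7)

If the competing bid is below $302.1, both bids win at the same price — no difference.
If it is above $366.7, both bids lose — no difference.
If it lies strictly between $302.1 and $366.7, bidding your value loses (payoff 0) while bidding $366.7 wins at a price above your value (payoff negative).
So the deviation strictly hurts on the open interval ($302.1, $366.7).
In a second-price auction your bid sets only whether you win, not what you pay, so bidding your true value is weakly dominant.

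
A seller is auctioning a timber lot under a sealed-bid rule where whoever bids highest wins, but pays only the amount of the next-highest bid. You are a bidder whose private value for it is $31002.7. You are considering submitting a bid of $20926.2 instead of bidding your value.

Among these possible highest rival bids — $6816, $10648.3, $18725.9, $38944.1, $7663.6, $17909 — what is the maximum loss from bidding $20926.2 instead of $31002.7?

$0

$6816: same outcome either way → loss $0.
$10648.3: same outcome either way → loss $0.
$18725.9: same outcome either way → loss $0.
$38944.1: same outcome either way → loss $0.
$7663.6: same outcome either way → loss $0.
$17909: same outcome either way → loss $0.
Maximum loss: $0.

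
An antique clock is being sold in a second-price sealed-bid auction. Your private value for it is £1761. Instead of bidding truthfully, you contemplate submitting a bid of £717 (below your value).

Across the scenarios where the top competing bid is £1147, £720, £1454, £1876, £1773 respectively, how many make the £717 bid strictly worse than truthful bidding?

The deviation hurts exactly when the highest competing bid lies strictly between £717 and £1761 — underbidding then forfeits a profitable win.
£1147: inside the interval → strictly worse (loss £614).
£720: inside the interval → strictly worse (loss £1041).
£1454: inside the interval → strictly worse (loss £307).
£1876: above both → same outcome either way.
£1773: above both → same outcome either way.
Count: 3.

3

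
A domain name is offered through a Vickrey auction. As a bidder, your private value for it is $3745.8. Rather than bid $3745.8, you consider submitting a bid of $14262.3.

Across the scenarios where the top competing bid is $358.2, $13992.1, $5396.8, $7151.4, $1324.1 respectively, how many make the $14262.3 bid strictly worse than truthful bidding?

The deviation hurts exactly when the highest competing bid lies strictly between $3745.8 and $14262.3 — overbidding then wins at a price above your value.
$358.2: below both → same outcome either way.
$13992.1: inside the interval → strictly worse (loss $10246.3).
$5396.8: inside the interval → strictly worse (loss $1651).
$7151.4: inside the interval → strictly worse (loss $3405.6).
$1324.1: below both → same outcome either way.
Count: 3.

3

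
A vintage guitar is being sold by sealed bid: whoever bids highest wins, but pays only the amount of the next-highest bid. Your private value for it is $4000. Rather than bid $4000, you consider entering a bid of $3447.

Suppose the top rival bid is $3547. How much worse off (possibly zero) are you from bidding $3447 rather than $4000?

Bidding your value $4000: you win (since $4000 > $3547) and pay $3547. Payoff $453.
Bidding $3447: you lose. Payoff $0.
The competing bid $3547 lies between your shaded bid and your value, so underbidding forfeits an item you could have won at a profitable price.
Loss from deviating = $453 − ($0) = $453.
Because the price is fixed by the runner-up's bid, deviating from your value can only change a good outcome into a bad one — never the reverse.

$453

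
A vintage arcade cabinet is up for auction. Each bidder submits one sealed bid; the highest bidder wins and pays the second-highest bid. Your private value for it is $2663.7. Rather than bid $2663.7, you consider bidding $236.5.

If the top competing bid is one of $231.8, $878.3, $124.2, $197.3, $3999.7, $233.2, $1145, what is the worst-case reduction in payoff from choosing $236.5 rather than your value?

$231.8: same outcome either way → loss $0.
$878.3: truthful gives $1785.4, deviation gives $0 → loss $1785.4.
$124.2: same outcome either way → loss $0.
$197.3: same outcome either way → loss $0.
$3999.7: same outcome either way → loss $0.
$233.2: same outcome either way → loss $0.
$1145: truthful gives $1518.7, deviation gives $0 → loss $1518.7.
Maximum loss: $1785.4.

$1785.4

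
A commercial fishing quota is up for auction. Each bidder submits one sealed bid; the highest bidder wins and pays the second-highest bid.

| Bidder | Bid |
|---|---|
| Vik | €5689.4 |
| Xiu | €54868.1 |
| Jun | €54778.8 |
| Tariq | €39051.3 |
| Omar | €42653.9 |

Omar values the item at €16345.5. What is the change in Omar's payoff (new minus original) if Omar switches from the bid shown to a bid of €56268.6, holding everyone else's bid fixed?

The highest bid among the other bidders is €54868.1; Omar's bid doesn't change that.
Original bid €42653.9: Omar is not highest (top rival bid is €54868.1); payoff €0.
Alternative bid €56268.6: Omar is highest, pays the top rival bid €54868.1; payoff €16345.5 − €54868.1 = −€38522.6.
Change in payoff = −€38522.6 − (€0) = −€38522.6.

−€38522.6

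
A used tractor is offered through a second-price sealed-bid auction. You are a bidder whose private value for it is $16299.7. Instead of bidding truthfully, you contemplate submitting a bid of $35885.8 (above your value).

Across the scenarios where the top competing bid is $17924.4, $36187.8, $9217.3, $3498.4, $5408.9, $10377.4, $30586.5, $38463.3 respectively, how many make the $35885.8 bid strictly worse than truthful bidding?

The deviation hurts exactly when the highest competing bid lies strictly between $16299.7 and $35885.8 — overbidding then wins at a price above your value.
$17924.4: inside the interval → strictly worse (loss $1624.7).
$36187.8: above both → same outcome either way.
$9217.3: below both → same outcome either way.
$3498.4: below both → same outcome either way.
$5408.9: below both → same outcome either way.
$10377.4: below both → same outcome either way.
$30586.5: inside the interval → strictly worse (loss $14286.8).
$38463.3: above both → same outcome either way.
Count: 2.

2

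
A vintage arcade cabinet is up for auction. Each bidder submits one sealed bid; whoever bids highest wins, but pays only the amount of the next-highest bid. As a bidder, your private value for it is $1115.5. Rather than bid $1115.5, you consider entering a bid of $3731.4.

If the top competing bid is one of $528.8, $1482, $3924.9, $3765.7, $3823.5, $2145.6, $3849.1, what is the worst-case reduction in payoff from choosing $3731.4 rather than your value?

$1030.1

$528.8: same outcome either way → loss $0.
$1482: truthful gives $0, deviation gives −$366.5 → loss $366.5.
$3924.9: same outcome either way → loss $0.
$3765.7: same outcome either way → loss $0.
$3823.5: same outcome either way → loss $0.
$2145.6: truthful gives $0, deviation gives −$1030.1 → loss $1030.1.
$3849.1: same outcome either way → loss $0.
Maximum loss: $1030.1.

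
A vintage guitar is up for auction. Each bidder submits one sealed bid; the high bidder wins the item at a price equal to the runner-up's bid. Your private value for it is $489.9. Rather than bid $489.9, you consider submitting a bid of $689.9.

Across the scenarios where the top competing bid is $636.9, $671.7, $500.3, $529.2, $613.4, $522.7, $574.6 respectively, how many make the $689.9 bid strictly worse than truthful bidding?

The deviation hurts exactly when the highest competing bid lies strictly between $489.9 and $689.9 — overbidding then wins at a price above your value.
$636.9: inside the interval → strictly worse (loss $147).
$671.7: inside the interval → strictly worse (loss $181.8).
$500.3: inside the interval → strictly worse (loss $10.4).
$529.2: inside the interval → strictly worse (loss $39.3).
$613.4: inside the interval → strictly worse (loss $123.5).
$522.7: inside the interval → strictly worse (loss $32.8).
$574.6: inside the interval → strictly worse (loss $84.7).
Count: 7.

7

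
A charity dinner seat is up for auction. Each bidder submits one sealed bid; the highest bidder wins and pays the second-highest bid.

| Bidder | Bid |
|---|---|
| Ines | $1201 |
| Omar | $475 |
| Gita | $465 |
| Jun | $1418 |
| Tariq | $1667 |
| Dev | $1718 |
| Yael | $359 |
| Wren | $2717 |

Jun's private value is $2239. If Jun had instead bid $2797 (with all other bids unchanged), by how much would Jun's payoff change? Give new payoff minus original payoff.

The highest bid among the other bidders is $2717; Jun's bid doesn't change that.
Original bid $1418: Jun is not highest (top rival bid is $2717); payoff $0.
Alternative bid $2797: Jun is highest, pays the top rival bid $2717; payoff $2239 − $2717 = −$478.
Change in payoff = −$478 − ($0) = −$478.

−$478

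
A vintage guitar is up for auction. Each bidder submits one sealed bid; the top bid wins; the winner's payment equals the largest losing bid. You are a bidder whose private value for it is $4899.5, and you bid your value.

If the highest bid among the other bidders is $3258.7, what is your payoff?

Your bid $4899.5 exceeds the highest competing bid $3258.7, so you win.
In a second-price auction the winner pays the second-highest bid, $3258.7.
Payoff = value − price = $4899.5 − $3258.7 = $1640.8.

$1640.8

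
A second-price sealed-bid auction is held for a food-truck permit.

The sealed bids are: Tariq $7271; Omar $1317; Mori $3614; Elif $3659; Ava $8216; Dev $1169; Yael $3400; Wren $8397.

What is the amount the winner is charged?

Highest bid: Wren at $8397, so Wren wins.
Second-highest bid: Ava at $8216 — that is the price the winner pays.

$8216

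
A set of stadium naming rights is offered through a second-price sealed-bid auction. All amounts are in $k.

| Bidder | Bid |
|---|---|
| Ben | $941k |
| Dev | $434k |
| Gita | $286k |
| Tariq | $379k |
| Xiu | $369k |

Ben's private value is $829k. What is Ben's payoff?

$395k

Highest bid: Ben at $941k, so Ben wins.
Second-highest bid: Dev at $434k — that is the price the winner pays.
Ben's payoff = value − price = $829k − $434k = $395k.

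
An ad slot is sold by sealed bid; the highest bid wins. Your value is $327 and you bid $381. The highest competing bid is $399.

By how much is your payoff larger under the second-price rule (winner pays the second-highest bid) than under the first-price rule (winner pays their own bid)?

$0

Your bid $381 is below $399, so you lose under either rule.
Payoff is $0 in both cases; difference = $0.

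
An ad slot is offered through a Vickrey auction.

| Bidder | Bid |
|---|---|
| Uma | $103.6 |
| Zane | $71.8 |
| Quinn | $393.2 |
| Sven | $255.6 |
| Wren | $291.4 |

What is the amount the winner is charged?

$291.4

Highest bid: Quinn at $393.2, so Quinn wins.
Second-highest bid: Wren at $291.4 — that is the price the winner pays.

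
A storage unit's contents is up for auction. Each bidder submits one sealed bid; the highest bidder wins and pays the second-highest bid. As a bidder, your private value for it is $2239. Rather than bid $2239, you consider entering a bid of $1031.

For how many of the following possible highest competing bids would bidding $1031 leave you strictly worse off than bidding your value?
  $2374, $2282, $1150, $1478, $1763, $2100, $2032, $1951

6

The deviation hurts exactly when the highest competing bid lies strictly between $1031 and $2239 — underbidding then forfeits a profitable win.
$2374: above both → same outcome either way.
$2282: above both → same outcome either way.
$1150: inside the interval → strictly worse (loss $1089).
$1478: inside the interval → strictly worse (loss $761).
$1763: inside the interval → strictly worse (loss $476).
$2100: inside the interval → strictly worse (loss $139).
$2032: inside the interval → strictly worse (loss $207).
$1951: inside the interval → strictly worse (loss $288).
Count: 6.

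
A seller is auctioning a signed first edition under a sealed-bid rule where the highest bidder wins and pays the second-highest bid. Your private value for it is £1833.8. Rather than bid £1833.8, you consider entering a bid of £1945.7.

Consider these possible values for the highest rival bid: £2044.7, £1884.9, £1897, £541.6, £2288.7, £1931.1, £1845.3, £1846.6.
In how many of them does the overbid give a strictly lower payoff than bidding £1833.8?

The deviation hurts exactly when the highest competing bid lies strictly between £1833.8 and £1945.7 — overbidding then wins at a price above your value.
£2044.7: above both → same outcome either way.
£1884.9: inside the interval → strictly worse (loss £51.1).
£1897: inside the interval → strictly worse (loss £63.2).
£541.6: below both → same outcome either way.
£2288.7: above both → same outcome either way.
£1931.1: inside the interval → strictly worse (loss £97.3).
£1845.3: inside the interval → strictly worse (loss £11.5).
£1846.6: inside the interval → strictly worse (loss £12.8).
Count: 5.

5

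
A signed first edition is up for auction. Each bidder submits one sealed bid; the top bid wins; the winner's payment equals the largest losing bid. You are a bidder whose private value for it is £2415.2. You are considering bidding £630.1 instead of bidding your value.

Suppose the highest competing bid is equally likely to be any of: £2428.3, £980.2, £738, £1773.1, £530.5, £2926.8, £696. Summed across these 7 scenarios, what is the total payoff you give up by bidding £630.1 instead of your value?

£5473.5

The deviation costs you only when the competing bid falls strictly between £630.1 and £2415.2; elsewhere both bids give the same outcome.
£2428.3: outcomes coincide → loss £0.
£980.2: truthful payoff £1435, deviation payoff £0 → loss £1435.
£738: truthful payoff £1677.2, deviation payoff £0 → loss £1677.2.
£1773.1: truthful payoff £642.1, deviation payoff £0 → loss £642.1.
£530.5: outcomes coincide → loss £0.
£2926.8: outcomes coincide → loss £0.
£696: truthful payoff £1719.2, deviation payoff £0 → loss £1719.2.
Total loss = £1435 + £1677.2 + £642.1 + £1719.2 = £5473.5.
Truthful bidding weakly dominates here: raising your bid can only win items priced above your value, and lowering it can only forfeit items priced below.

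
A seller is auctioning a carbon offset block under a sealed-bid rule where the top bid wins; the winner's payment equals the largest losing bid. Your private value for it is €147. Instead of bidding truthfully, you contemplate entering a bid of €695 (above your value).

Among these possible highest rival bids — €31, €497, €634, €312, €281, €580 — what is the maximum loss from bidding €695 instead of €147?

€31: same outcome either way → loss €0.
€497: truthful gives €0, deviation gives −€350 → loss €350.
€634: truthful gives €0, deviation gives −€487 → loss €487.
€312: truthful gives €0, deviation gives −€165 → loss €165.
€281: truthful gives €0, deviation gives −€134 → loss €134.
€580: truthful gives €0, deviation gives −€433 → loss €433.
Maximum loss: €487.

€487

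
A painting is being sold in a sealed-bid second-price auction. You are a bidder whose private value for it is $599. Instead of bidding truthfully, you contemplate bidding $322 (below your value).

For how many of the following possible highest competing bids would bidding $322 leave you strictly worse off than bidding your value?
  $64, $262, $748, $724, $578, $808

1

The deviation hurts exactly when the highest competing bid lies strictly between $322 and $599 — underbidding then forfeits a profitable win.
$64: below both → same outcome either way.
$262: below both → same outcome either way.
$748: above both → same outcome either way.
$724: above both → same outcome either way.
$578: inside the interval → strictly worse (loss $21).
$808: above both → same outcome either way.
Count: 1.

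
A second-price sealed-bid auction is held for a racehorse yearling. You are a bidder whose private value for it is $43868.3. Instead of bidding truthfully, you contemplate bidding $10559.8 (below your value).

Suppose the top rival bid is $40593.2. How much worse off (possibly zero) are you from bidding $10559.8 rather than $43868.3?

$3275.1

Bidding your value $43868.3: you win (since $43868.3 > $40593.2) and pay $40593.2. Payoff $3275.1.
Bidding $10559.8: you lose. Payoff $0.
The competing bid $40593.2 lies between your shaded bid and your value, so underbidding forfeits an item you could have won at a profitable price.
Loss from deviating = $3275.1 − ($0) = $3275.1.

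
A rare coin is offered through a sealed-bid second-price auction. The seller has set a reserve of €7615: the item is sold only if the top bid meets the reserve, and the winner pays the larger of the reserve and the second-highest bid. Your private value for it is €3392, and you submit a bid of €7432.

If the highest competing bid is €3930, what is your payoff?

€0

Your bid €7432 is the highest bid but falls below the reserve €7615, so the item goes unsold. Payoff €0.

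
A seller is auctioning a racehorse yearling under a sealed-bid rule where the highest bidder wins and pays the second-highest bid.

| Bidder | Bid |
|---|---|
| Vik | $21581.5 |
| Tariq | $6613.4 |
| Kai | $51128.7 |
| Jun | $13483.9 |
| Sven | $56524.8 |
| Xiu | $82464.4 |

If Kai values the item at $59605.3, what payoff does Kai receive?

Highest bid: Xiu at $82464.4, so Xiu wins.
Second-highest bid: Sven at $56524.8 — that is the price the winner pays.
Kai did not win, so Kai pays nothing and receives nothing: payoff $0.

$0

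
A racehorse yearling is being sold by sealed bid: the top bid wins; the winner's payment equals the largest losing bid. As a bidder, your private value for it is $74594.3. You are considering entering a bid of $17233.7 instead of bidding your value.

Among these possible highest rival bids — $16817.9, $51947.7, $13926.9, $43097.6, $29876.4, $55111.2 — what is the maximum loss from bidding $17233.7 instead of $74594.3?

$16817.9: same outcome either way → loss $0.
$51947.7: truthful gives $22646.6, deviation gives $0 → loss $22646.6.
$13926.9: same outcome either way → loss $0.
$43097.6: truthful gives $31496.7, deviation gives $0 → loss $31496.7.
$29876.4: truthful gives $44717.9, deviation gives $0 → loss $44717.9.
$55111.2: truthful gives $19483.1, deviation gives $0 → loss $19483.1.
Maximum loss: $44717.9.

$44717.9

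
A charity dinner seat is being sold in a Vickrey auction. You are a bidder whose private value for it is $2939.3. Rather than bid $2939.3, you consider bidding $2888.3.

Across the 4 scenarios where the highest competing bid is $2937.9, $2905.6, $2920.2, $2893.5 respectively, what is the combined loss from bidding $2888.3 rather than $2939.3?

$100

The deviation costs you only when the competing bid falls strictly between $2888.3 and $2939.3; elsewhere both bids give the same outcome.
$2937.9: truthful payoff $1.4, deviation payoff $0 → loss $1.4.
$2905.6: truthful payoff $33.7, deviation payoff $0 → loss $33.7.
$2920.2: truthful payoff $19.1, deviation payoff $0 → loss $19.1.
$2893.5: truthful payoff $45.8, deviation payoff $0 → loss $45.8.
Total loss = $1.4 + $33.7 + $19.1 + $45.8 = $100.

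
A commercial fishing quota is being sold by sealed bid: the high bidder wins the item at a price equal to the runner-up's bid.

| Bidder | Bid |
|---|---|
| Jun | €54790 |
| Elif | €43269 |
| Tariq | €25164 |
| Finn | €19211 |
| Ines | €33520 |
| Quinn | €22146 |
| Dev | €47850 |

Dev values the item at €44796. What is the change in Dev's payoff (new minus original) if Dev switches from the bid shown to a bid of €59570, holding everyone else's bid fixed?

The highest bid among the other bidders is €54790; Dev's bid doesn't change that.
Original bid €47850: Dev is not highest (top rival bid is €54790); payoff €0.
Alternative bid €59570: Dev is highest, pays the top rival bid €54790; payoff €44796 − €54790 = −€9994.
Change in payoff = −€9994 − (€0) = −€9994.

−€9994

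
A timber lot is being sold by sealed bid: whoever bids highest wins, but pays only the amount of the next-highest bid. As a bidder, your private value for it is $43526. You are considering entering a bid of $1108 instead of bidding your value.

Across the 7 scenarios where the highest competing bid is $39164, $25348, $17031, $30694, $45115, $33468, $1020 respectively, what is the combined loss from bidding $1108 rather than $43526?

$71925

The deviation costs you only when the competing bid falls strictly between $1108 and $43526; elsewhere both bids give the same outcome.
$39164: truthful payoff $4362, deviation payoff $0 → loss $4362.
$25348: truthful payoff $18178, deviation payoff $0 → loss $18178.
$17031: truthful payoff $26495, deviation payoff $0 → loss $26495.
$30694: truthful payoff $12832, deviation payoff $0 → loss $12832.
$45115: outcomes coincide → loss $0.
$33468: truthful payoff $10058, deviation payoff $0 → loss $10058.
$1020: outcomes coincide → loss $0.
Total loss = $4362 + $18178 + $26495 + $12832 + $10058 = $71925.
Because the price is fixed by the runner-up's bid, deviating from your value can only change a good outcome into a bad one — never the reverse.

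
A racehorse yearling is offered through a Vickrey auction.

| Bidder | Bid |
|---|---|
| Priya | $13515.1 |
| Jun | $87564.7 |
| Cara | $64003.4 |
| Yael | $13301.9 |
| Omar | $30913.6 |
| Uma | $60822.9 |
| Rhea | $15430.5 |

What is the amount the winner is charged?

Highest bid: Jun at $87564.7, so Jun wins.
Second-highest bid: Cara at $64003.4 — that is the price the winner pays.

$64003.4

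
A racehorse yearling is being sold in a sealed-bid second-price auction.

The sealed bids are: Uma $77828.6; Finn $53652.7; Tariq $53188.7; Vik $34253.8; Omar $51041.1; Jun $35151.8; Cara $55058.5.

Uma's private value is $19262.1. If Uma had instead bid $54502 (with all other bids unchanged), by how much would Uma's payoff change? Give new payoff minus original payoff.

$35796.4

The highest bid among the other bidders is $55058.5; Uma's bid doesn't change that.
Original bid $77828.6: Uma is highest, pays the top rival bid $55058.5; payoff $19262.1 − $55058.5 = −$35796.4.
Alternative bid $54502: Uma is not highest (top rival bid is $55058.5); payoff $0.
Change in payoff = $0 − (−$35796.4) = $35796.4.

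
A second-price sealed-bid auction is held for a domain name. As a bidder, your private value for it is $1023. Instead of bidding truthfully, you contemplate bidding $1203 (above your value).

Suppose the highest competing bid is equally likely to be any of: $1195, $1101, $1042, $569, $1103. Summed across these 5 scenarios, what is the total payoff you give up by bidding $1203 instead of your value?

$349

The deviation costs you only when the competing bid falls strictly between $1023 and $1203; elsewhere both bids give the same outcome.
$1195: truthful payoff $0, deviation payoff −$172 → loss $172.
$1101: truthful payoff $0, deviation payoff −$78 → loss $78.
$1042: truthful payoff $0, deviation payoff −$19 → loss $19.
$569: outcomes coincide → loss $0.
$1103: truthful payoff $0, deviation payoff −$80 → loss $80.
Total loss = $172 + $78 + $19 + $80 = $349.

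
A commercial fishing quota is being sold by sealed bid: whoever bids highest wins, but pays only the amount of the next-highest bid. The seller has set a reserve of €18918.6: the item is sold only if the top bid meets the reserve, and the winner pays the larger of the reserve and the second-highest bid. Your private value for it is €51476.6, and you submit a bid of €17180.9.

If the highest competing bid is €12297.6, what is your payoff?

Your bid €17180.9 is the highest bid but falls below the reserve €18918.6, so the item goes unsold. Payoff €0.

€0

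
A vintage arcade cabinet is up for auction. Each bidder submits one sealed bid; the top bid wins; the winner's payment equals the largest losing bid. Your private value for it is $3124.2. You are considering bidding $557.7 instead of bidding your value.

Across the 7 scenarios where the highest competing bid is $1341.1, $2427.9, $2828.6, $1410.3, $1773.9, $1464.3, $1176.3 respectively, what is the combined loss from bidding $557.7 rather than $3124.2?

$9447

The deviation costs you only when the competing bid falls strictly between $557.7 and $3124.2; elsewhere both bids give the same outcome.
$1341.1: truthful payoff $1783.1, deviation payoff $0 → loss $1783.1.
$2427.9: truthful payoff $696.3, deviation payoff $0 → loss $696.3.
$2828.6: truthful payoff $295.6, deviation payoff $0 → loss $295.6.
$1410.3: truthful payoff $1713.9, deviation payoff $0 → loss $1713.9.
$1773.9: truthful payoff $1350.3, deviation payoff $0 → loss $1350.3.
$1464.3: truthful payoff $1659.9, deviation payoff $0 → loss $1659.9.
$1176.3: truthful payoff $1947.9, deviation payoff $0 → loss $1947.9.
Total loss = $1783.1 + $696.3 + $295.6 + $1713.9 + $1350.3 + $1659.9 + $1947.9 = $9447.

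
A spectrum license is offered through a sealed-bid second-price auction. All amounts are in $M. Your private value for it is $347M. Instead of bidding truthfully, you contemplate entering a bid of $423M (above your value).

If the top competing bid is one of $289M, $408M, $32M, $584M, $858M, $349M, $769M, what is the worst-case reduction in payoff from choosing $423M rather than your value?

$61M

$289M: same outcome either way → loss $0M.
$408M: truthful gives $0M, deviation gives −$61M → loss $61M.
$32M: same outcome either way → loss $0M.
$584M: same outcome either way → loss $0M.
$858M: same outcome either way → loss $0M.
$349M: truthful gives $0M, deviation gives −$2M → loss $2M.
$769M: same outcome either way → loss $0M.
Maximum loss: $61M.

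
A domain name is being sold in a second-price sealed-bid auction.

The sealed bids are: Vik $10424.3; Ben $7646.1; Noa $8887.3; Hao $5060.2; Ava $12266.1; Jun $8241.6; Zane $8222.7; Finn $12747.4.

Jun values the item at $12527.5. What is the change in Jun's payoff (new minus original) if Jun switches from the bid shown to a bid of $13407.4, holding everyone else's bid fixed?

The highest bid among the other bidders is $12747.4; Jun's bid doesn't change that.
Original bid $8241.6: Jun is not highest (top rival bid is $12747.4); payoff $0.
Alternative bid $13407.4: Jun is highest, pays the top rival bid $12747.4; payoff $12527.5 − $12747.4 = −$219.9.
Change in payoff = −$219.9 − ($0) = −$219.9.

−$219.9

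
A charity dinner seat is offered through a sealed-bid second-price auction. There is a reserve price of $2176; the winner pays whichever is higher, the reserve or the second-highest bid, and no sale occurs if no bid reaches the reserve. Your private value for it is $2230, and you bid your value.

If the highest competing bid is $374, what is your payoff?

$54

Your bid $2230 is the highest and exceeds the reserve.
Price = max(second-highest bid, reserve) = max($374, $2176) = $2176.
Payoff = $2230 − $2176 = $54.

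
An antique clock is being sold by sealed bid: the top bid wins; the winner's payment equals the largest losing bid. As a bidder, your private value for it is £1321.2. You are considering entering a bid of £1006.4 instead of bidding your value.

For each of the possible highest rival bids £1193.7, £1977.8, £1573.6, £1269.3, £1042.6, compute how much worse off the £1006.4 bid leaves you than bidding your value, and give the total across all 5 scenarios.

The deviation costs you only when the competing bid falls strictly between £1006.4 and £1321.2; elsewhere both bids give the same outcome.
£1193.7: truthful payoff £127.5, deviation payoff £0 → loss £127.5.
£1977.8: outcomes coincide → loss £0.
£1573.6: outcomes coincide → loss £0.
£1269.3: truthful payoff £51.9, deviation payoff £0 → loss £51.9.
£1042.6: truthful payoff £278.6, deviation payoff £0 → loss £278.6.
Total loss = £127.5 + £51.9 + £278.6 = £458.

£458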